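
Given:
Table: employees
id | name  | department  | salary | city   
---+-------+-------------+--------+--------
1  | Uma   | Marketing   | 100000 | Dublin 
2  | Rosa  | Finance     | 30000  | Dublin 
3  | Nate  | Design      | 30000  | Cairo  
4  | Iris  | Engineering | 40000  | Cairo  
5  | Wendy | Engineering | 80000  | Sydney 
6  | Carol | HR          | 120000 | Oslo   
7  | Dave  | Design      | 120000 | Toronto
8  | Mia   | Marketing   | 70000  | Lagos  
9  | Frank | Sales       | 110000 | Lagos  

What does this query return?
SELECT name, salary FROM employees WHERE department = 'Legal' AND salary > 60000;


Filtering: department = 'Legal' AND salary > 60000
Matching: 0 rows

Empty result set (0 rows)


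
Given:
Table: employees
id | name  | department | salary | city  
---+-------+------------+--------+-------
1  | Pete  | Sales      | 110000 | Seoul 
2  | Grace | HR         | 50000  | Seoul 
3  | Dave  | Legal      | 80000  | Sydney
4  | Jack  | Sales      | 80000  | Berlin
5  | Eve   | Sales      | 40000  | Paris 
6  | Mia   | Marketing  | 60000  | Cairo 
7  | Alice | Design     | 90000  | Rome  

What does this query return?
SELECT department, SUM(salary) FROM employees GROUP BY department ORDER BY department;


Summing salary within each department:
  Design: 90000 = 90000
  HR: 50000 = 50000
  Legal: 80000 = 80000
  Marketing: 60000 = 60000
  Sales: 110000 + 80000 + 40000 = 230000


5 groups:
Design, 90000
HR, 50000
Legal, 80000
Marketing, 60000
Sales, 230000


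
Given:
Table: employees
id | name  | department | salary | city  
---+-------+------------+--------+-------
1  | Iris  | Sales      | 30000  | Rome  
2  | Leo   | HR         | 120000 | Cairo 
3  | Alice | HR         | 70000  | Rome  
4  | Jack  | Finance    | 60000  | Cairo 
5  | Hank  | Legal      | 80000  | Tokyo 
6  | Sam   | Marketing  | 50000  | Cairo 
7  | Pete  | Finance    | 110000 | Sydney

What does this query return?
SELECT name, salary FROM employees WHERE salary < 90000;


Filtering: salary < 90000
Matching: 5 rows

5 rows:
Iris, 30000
Alice, 70000
Jack, 60000
Hank, 80000
Sam, 50000


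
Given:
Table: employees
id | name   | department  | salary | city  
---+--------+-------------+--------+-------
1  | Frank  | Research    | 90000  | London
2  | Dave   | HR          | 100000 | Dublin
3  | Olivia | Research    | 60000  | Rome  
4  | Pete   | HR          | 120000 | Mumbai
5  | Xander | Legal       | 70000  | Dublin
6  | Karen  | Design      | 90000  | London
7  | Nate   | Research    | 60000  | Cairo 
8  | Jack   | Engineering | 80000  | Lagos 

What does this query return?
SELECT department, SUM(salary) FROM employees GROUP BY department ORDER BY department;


Summing salary within each department:
  Design: 90000 = 90000
  Engineering: 80000 = 80000
  HR: 100000 + 120000 = 220000
  Legal: 70000 = 70000
  Research: 90000 + 60000 + 60000 = 210000


5 groups:
Design, 90000
Engineering, 80000
HR, 220000
Legal, 70000
Research, 210000


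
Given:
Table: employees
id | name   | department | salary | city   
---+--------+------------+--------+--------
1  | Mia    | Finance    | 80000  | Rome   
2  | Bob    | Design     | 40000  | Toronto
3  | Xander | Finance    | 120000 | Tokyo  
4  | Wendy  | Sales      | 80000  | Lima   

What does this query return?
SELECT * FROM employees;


SELECT * returns all 4 rows with all columns

4 rows:
1, Mia, Finance, 80000, Rome
2, Bob, Design, 40000, Toronto
3, Xander, Finance, 120000, Tokyo
4, Wendy, Sales, 80000, Lima


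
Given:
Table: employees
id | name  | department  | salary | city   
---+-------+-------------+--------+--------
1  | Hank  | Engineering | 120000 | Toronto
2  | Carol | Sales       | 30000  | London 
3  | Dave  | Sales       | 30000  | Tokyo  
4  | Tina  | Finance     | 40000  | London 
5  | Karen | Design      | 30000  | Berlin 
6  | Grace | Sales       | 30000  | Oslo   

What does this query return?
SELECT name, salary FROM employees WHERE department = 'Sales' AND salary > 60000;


Filtering: department = 'Sales' AND salary > 60000
Matching: 0 rows

Empty result set (0 rows)


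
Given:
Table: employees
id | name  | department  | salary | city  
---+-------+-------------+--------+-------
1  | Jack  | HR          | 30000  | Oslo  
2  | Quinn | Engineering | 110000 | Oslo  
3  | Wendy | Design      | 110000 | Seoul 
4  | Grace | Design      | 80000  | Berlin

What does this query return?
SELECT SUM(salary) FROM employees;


SUM(salary) = 30000 + 110000 + 110000 + 80000 = 330000

330000


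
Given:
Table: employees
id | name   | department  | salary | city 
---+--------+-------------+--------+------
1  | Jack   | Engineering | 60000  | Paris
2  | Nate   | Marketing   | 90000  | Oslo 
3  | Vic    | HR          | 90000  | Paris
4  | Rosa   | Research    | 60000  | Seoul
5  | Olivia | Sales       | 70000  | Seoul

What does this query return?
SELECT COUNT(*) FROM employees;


COUNT(*) counts all rows

5


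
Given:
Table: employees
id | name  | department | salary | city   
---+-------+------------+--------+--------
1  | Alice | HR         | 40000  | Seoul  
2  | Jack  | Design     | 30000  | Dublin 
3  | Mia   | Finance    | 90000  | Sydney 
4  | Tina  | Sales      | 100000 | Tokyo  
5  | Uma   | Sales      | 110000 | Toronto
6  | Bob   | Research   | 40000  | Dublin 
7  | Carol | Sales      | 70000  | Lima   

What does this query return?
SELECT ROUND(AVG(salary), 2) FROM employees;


SUM(salary) = 480000
COUNT = 7
ROUND(AVG, 2) = ROUND(480000 / 7, 2) = 68571.43

68571.43


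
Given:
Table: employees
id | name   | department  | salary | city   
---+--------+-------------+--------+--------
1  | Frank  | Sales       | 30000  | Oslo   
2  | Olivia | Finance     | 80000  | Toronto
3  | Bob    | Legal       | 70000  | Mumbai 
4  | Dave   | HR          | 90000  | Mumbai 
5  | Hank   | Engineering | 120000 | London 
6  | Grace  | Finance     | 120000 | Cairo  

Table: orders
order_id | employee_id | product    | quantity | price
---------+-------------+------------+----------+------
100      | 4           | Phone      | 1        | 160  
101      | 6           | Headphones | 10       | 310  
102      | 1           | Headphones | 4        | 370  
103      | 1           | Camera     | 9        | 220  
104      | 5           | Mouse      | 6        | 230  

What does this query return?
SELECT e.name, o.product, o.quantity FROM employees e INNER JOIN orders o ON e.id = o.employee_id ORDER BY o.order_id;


Joining employees.id = orders.employee_id:
  employee Dave (id=4) -> order Phone
  employee Grace (id=6) -> order Headphones
  employee Frank (id=1) -> order Headphones
  employee Frank (id=1) -> order Camera
  employee Hank (id=5) -> order Mouse


5 rows:
Dave, Phone, 1
Grace, Headphones, 10
Frank, Headphones, 4
Frank, Camera, 9
Hank, Mouse, 6


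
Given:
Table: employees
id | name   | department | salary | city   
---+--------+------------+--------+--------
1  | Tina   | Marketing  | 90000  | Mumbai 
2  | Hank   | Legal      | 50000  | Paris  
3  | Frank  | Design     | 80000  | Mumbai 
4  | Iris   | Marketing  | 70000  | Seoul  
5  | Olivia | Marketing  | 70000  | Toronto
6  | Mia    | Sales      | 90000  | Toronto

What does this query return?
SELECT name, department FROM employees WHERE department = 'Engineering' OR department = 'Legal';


Filtering: department = 'Engineering' OR 'Legal'
Matching: 1 rows

1 rows:
Hank, Legal


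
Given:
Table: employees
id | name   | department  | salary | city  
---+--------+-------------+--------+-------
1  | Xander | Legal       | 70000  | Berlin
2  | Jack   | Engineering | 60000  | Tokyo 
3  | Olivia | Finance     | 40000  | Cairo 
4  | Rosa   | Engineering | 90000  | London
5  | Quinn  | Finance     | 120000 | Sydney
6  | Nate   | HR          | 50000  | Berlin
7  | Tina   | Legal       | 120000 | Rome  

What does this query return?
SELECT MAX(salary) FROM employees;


Salaries: 70000, 60000, 40000, 90000, 120000, 50000, 120000
MAX = 120000

120000


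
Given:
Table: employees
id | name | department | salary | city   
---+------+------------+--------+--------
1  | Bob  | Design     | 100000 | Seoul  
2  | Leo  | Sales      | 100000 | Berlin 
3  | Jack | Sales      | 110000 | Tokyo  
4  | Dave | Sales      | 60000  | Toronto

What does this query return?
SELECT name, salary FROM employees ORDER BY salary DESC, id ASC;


Sorting by salary DESC, then id ASC for ties

4 rows:
Jack, 110000
Bob, 100000
Leo, 100000
Dave, 60000


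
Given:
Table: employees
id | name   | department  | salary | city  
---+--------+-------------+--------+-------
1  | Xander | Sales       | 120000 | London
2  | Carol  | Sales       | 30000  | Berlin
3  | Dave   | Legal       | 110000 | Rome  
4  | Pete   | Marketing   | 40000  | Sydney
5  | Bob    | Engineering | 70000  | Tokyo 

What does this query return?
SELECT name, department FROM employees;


Projecting columns: name, department

5 rows:
Xander, Sales
Carol, Sales
Dave, Legal
Pete, Marketing
Bob, Engineering


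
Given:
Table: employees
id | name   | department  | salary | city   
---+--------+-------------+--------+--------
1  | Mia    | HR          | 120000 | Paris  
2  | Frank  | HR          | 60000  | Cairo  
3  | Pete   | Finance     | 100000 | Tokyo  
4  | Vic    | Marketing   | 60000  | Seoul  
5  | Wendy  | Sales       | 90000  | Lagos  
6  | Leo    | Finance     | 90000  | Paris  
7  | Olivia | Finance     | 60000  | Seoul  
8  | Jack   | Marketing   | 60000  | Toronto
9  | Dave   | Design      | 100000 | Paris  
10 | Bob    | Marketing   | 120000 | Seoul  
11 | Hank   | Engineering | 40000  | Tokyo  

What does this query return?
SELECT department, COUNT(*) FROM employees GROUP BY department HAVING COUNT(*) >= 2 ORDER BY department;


Groups with count >= 2:
  Finance: 3 -> PASS
  HR: 2 -> PASS
  Marketing: 3 -> PASS
  Design: 1 -> filtered out
  Engineering: 1 -> filtered out
  Sales: 1 -> filtered out


3 groups:
Finance, 3
HR, 2
Marketing, 3


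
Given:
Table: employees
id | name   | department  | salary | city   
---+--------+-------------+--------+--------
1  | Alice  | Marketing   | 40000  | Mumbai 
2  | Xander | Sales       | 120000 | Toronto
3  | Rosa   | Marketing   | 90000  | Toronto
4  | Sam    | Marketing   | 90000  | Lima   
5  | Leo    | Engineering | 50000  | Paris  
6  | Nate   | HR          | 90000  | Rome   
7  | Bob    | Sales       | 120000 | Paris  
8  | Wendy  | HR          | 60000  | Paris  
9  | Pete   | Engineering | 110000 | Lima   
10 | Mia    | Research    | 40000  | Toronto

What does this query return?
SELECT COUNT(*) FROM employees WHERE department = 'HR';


Counting rows where department = 'HR'
  Nate -> MATCH
  Wendy -> MATCH


2


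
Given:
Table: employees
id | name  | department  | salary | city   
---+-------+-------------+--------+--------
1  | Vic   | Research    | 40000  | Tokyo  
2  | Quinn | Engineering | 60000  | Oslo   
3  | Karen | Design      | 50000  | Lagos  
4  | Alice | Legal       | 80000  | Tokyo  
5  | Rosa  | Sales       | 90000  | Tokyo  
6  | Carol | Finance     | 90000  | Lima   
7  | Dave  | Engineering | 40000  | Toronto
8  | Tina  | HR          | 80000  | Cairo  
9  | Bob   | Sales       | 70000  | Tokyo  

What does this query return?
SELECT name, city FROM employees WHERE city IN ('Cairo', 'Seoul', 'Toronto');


Filtering: city IN ('Cairo', 'Seoul', 'Toronto')
Matching: 2 rows

2 rows:
Dave, Toronto
Tina, Cairo


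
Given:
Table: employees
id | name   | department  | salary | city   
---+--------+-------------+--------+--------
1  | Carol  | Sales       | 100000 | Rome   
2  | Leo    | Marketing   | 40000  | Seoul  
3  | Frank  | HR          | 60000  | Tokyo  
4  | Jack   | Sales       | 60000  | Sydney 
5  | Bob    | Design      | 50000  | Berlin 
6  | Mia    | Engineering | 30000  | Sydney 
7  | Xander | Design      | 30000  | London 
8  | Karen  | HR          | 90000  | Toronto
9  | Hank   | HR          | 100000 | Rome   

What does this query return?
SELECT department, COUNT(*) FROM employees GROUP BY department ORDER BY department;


Assigning each row to its department group:
  Carol -> Sales
  Leo -> Marketing
  Frank -> HR
  Jack -> Sales
  Bob -> Design
  Mia -> Engineering
  Xander -> Design
  Karen -> HR
  Hank -> HR


5 groups:
Design, 2
Engineering, 1
HR, 3
Marketing, 1
Sales, 2


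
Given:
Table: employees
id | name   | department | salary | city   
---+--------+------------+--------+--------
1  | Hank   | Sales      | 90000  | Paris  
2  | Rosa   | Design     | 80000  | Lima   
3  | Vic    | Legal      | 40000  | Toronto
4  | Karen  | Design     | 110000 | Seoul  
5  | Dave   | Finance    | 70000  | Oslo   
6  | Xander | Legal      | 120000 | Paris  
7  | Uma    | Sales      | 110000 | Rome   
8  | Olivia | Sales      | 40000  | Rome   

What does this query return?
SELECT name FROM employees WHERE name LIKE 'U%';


LIKE 'U%' matches names starting with 'U'
Matching: 1

1 rows:
Uma


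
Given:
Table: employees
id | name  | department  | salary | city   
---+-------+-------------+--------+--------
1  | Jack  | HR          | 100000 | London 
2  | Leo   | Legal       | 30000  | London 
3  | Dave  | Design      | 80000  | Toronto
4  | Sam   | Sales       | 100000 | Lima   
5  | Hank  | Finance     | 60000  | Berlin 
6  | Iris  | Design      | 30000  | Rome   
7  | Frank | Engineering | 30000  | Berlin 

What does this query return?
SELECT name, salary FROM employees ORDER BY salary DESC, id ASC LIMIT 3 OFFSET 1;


Sort by salary DESC (id ASC tiebreak), then skip 1 and take 3
Rows 2 through 4

3 rows:
Sam, 100000
Dave, 80000
Hank, 60000


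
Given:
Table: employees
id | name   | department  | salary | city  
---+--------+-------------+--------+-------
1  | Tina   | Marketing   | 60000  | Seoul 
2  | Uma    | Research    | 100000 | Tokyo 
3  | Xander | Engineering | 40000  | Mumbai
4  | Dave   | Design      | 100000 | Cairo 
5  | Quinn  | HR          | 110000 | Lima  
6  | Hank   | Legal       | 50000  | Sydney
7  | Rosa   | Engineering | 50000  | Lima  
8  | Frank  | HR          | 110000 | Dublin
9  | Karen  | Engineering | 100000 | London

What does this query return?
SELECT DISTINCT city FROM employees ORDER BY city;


All 'city' values (row order): Seoul, Tokyo, Mumbai, Cairo, Lima, Sydney, Lima, Dublin, London
Removing duplicates leaves 8 unique value(s).

8 values:
Cairo
Dublin
Lima
London
Mumbai
Seoul
Sydney
Tokyo


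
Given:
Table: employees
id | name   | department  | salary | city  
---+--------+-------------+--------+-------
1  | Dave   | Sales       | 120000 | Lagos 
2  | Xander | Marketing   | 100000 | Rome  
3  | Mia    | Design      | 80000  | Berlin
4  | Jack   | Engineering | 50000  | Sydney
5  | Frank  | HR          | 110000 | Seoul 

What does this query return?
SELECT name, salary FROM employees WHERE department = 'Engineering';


Filtering: department = 'Engineering'
Matching rows: 1

1 rows:
Jack, 50000


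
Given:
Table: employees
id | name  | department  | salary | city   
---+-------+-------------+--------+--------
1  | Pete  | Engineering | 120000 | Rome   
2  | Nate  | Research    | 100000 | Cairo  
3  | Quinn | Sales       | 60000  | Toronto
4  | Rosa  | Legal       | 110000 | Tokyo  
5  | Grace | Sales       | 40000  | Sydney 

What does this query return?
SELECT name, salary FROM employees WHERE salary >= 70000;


Filtering: salary >= 70000
Matching: 3 rows

3 rows:
Pete, 120000
Nate, 100000
Rosa, 110000


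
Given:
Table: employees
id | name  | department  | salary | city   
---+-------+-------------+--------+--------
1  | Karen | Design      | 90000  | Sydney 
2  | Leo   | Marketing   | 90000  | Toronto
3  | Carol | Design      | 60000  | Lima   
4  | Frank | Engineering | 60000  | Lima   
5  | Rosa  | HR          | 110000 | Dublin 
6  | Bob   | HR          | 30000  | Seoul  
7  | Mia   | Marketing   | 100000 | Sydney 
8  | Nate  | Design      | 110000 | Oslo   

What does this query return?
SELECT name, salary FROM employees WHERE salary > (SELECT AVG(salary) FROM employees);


Subquery: AVG(salary) = 81250.0
Filtering: salary > 81250.0
  Karen (90000) -> MATCH
  Leo (90000) -> MATCH
  Rosa (110000) -> MATCH
  Mia (100000) -> MATCH
  Nate (110000) -> MATCH


5 rows:
Karen, 90000
Leo, 90000
Rosa, 110000
Mia, 100000
Nate, 110000


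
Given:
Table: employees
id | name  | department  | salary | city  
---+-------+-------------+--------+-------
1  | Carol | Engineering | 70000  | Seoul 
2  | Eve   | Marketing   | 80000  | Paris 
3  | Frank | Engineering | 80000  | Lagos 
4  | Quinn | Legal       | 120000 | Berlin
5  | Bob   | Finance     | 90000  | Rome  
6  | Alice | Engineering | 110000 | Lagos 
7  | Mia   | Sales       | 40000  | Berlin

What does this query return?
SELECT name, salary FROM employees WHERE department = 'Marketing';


Filtering: department = 'Marketing'
Matching rows: 1

1 rows:
Eve, 80000


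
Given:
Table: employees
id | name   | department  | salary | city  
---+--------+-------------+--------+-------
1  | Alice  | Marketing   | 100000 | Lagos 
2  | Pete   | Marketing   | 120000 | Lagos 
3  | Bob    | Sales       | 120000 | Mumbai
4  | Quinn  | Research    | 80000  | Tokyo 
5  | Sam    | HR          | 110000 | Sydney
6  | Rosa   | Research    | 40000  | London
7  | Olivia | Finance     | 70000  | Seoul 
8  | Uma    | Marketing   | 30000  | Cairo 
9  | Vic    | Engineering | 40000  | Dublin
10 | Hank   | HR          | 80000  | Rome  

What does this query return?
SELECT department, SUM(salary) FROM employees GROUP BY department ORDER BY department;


Summing salary within each department:
  Engineering: 40000 = 40000
  Finance: 70000 = 70000
  HR: 110000 + 80000 = 190000
  Marketing: 100000 + 120000 + 30000 = 250000
  Research: 80000 + 40000 = 120000
  Sales: 120000 = 120000


6 groups:
Engineering, 40000
Finance, 70000
HR, 190000
Marketing, 250000
Research, 120000
Sales, 120000


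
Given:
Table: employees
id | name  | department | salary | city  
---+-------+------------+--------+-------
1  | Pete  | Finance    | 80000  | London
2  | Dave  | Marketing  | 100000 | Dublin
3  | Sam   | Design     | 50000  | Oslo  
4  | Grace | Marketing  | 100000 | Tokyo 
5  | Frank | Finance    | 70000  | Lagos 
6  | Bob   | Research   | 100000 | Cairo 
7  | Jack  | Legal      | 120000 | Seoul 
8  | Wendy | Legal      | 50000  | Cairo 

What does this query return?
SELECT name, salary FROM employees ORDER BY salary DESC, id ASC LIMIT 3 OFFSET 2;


Sort by salary DESC (id ASC tiebreak), then skip 2 and take 3
Rows 3 through 5

3 rows:
Grace, 100000
Bob, 100000
Pete, 80000


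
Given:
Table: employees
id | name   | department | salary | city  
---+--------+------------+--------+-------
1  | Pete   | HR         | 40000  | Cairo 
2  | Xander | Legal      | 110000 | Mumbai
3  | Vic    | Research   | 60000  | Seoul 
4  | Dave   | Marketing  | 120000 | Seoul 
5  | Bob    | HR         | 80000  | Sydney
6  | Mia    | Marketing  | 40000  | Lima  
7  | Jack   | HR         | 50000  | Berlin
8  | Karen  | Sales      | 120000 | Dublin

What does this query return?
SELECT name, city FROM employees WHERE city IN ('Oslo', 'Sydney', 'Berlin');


Filtering: city IN ('Oslo', 'Sydney', 'Berlin')
Matching: 2 rows

2 rows:
Bob, Sydney
Jack, Berlin


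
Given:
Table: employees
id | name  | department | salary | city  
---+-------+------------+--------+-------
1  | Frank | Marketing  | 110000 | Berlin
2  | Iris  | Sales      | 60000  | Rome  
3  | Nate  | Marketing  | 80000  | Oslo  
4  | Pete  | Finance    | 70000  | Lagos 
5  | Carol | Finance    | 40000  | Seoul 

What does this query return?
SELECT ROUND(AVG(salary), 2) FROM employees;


SUM(salary) = 360000
COUNT = 5
ROUND(AVG, 2) = ROUND(360000 / 5, 2) = 72000.0

72000.0


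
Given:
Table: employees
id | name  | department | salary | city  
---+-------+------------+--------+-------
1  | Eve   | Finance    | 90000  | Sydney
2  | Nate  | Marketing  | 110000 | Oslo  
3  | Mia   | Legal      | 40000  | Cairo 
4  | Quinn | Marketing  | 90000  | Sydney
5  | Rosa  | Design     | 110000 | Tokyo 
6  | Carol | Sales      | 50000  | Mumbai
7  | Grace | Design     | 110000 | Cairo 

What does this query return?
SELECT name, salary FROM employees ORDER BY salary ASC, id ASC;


Sorting by salary ASC, then id ASC for ties

7 rows:
Mia, 40000
Carol, 50000
Eve, 90000
Quinn, 90000
Nate, 110000
Rosa, 110000
Grace, 110000


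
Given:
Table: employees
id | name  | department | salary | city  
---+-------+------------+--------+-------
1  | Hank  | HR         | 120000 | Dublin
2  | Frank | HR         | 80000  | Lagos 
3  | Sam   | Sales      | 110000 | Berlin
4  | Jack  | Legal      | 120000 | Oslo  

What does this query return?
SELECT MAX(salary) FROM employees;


Salaries: 120000, 80000, 110000, 120000
MAX = 120000

120000


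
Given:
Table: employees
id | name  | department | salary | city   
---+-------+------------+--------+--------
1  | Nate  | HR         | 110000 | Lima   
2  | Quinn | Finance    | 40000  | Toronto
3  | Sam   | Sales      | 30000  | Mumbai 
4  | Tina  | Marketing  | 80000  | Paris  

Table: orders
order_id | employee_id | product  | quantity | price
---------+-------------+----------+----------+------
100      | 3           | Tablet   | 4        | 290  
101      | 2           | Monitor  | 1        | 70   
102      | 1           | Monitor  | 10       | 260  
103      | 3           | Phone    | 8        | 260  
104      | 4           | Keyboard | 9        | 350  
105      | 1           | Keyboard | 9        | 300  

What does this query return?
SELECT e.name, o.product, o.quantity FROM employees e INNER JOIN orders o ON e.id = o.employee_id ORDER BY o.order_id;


Joining employees.id = orders.employee_id:
  employee Sam (id=3) -> order Tablet
  employee Quinn (id=2) -> order Monitor
  employee Nate (id=1) -> order Monitor
  employee Sam (id=3) -> order Phone
  employee Tina (id=4) -> order Keyboard
  employee Nate (id=1) -> order Keyboard


6 rows:
Sam, Tablet, 4
Quinn, Monitor, 1
Nate, Monitor, 10
Sam, Phone, 8
Tina, Keyboard, 9
Nate, Keyboard, 9


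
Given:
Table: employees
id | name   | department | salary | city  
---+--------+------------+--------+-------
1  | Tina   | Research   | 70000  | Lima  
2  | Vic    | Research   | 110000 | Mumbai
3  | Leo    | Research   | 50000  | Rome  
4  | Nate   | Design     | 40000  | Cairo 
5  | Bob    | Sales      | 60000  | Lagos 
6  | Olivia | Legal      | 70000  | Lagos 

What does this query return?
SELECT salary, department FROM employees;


Projecting columns: salary, department

6 rows:
70000, Research
110000, Research
50000, Research
40000, Design
60000, Sales
70000, Legal


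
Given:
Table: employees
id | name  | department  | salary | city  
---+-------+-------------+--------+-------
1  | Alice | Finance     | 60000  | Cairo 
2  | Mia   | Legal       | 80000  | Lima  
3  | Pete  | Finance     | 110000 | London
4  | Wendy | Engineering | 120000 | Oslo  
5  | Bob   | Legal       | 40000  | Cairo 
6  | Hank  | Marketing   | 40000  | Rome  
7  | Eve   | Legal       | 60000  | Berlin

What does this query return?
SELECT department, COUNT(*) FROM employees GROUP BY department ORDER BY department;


Assigning each row to its department group:
  Alice -> Finance
  Mia -> Legal
  Pete -> Finance
  Wendy -> Engineering
  Bob -> Legal
  Hank -> Marketing
  Eve -> Legal


4 groups:
Engineering, 1
Finance, 2
Legal, 3
Marketing, 1


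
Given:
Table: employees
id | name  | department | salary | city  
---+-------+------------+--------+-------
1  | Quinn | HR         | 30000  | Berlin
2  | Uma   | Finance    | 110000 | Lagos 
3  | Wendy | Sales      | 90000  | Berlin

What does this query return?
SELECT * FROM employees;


SELECT * returns all 3 rows with all columns

3 rows:
1, Quinn, HR, 30000, Berlin
2, Uma, Finance, 110000, Lagos
3, Wendy, Sales, 90000, Berlin


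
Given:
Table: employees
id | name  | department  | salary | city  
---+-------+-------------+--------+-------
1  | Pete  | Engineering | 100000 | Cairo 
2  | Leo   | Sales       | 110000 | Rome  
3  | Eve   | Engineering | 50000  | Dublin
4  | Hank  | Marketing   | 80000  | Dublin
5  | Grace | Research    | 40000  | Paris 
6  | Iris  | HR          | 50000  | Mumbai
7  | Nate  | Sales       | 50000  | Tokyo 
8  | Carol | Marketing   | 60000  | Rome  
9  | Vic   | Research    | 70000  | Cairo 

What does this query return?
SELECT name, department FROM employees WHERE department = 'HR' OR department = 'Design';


Filtering: department = 'HR' OR 'Design'
Matching: 1 rows

1 rows:
Iris, HR


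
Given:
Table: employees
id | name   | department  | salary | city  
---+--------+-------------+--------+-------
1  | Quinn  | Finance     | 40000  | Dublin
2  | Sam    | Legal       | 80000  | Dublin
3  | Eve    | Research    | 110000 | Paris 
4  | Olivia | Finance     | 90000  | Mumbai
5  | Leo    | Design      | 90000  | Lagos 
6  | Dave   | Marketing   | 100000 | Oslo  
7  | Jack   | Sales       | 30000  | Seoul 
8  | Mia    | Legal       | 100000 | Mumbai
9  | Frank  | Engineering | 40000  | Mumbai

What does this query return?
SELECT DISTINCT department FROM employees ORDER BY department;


All 'department' values (row order): Finance, Legal, Research, Finance, Design, Marketing, Sales, Legal, Engineering
Removing duplicates leaves 7 unique value(s).

7 values:
Design
Engineering
Finance
Legal
Marketing
Research
Sales


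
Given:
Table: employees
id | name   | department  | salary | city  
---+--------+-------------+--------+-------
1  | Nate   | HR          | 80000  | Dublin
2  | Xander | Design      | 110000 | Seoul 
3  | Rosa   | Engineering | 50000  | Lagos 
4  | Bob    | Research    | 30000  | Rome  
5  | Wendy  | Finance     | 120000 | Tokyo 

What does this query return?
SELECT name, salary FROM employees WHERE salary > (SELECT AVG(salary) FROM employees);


Subquery: AVG(salary) = 78000.0
Filtering: salary > 78000.0
  Nate (80000) -> MATCH
  Xander (110000) -> MATCH
  Wendy (120000) -> MATCH


3 rows:
Nate, 80000
Xander, 110000
Wendy, 120000


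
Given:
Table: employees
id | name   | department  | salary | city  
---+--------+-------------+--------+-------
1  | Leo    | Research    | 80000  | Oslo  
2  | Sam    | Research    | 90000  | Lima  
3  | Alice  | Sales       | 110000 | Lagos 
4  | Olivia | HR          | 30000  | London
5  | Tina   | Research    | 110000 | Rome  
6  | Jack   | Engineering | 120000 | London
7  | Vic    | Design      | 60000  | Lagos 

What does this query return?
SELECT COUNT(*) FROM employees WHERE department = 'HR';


Counting rows where department = 'HR'
  Olivia -> MATCH


1


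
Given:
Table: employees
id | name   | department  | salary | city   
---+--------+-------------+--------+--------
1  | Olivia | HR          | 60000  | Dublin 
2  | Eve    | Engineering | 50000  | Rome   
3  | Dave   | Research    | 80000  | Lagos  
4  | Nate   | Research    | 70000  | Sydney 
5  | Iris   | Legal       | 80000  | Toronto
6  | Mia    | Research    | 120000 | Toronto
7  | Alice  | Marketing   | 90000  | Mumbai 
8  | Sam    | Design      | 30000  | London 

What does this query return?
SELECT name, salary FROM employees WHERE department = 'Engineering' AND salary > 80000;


Filtering: department = 'Engineering' AND salary > 80000
Matching: 0 rows

Empty result set (0 rows)


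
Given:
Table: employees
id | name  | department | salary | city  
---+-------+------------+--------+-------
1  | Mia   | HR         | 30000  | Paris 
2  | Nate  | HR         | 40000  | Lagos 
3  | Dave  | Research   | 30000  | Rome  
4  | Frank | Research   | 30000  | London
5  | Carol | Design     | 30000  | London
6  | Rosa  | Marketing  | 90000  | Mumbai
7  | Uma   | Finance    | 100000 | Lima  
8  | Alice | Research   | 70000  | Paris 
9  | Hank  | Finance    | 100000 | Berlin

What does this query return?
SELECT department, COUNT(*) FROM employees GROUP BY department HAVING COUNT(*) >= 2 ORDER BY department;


Groups with count >= 2:
  Finance: 2 -> PASS
  HR: 2 -> PASS
  Research: 3 -> PASS
  Design: 1 -> filtered out
  Marketing: 1 -> filtered out


3 groups:
Finance, 2
HR, 2
Research, 3


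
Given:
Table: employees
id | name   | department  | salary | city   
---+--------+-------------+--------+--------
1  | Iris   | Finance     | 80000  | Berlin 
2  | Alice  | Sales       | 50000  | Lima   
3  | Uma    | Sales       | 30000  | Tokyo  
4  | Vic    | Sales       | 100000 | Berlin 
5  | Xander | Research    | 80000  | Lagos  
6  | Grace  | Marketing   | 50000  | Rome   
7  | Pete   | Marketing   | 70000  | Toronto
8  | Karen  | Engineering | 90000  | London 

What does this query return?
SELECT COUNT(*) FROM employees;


COUNT(*) counts all rows

8


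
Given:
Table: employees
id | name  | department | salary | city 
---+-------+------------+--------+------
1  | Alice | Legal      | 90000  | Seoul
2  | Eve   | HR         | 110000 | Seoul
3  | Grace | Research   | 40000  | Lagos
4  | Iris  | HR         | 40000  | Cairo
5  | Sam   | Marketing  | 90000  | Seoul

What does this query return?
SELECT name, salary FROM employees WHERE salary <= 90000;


Filtering: salary <= 90000
Matching: 4 rows

4 rows:
Alice, 90000
Grace, 40000
Iris, 40000
Sam, 90000


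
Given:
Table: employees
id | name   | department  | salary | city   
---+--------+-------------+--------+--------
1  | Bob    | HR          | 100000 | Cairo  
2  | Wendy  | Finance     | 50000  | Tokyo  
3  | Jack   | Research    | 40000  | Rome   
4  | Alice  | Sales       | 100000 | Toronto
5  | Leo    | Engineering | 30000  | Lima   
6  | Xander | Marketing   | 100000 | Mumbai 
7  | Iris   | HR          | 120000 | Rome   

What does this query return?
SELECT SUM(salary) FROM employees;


SUM(salary) = 100000 + 50000 + 40000 + 100000 + 30000 + 100000 + 120000 = 540000

540000


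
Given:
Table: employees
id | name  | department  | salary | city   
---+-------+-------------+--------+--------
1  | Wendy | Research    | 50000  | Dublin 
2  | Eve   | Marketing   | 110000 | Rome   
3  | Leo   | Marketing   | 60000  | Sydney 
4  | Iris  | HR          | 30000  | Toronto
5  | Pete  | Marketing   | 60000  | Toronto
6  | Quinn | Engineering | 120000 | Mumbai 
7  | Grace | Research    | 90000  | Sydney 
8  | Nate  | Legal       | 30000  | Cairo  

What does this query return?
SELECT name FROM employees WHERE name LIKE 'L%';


LIKE 'L%' matches names starting with 'L'
Matching: 1

1 rows:
Leo


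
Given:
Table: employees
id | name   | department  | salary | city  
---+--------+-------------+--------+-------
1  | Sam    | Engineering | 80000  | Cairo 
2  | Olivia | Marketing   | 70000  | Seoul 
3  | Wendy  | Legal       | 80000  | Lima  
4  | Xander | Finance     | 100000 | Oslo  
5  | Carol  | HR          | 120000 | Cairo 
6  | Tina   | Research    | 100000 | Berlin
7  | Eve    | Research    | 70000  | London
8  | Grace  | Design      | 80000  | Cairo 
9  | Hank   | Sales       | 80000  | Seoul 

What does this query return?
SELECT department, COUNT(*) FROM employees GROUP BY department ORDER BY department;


Assigning each row to its department group:
  Sam -> Engineering
  Olivia -> Marketing
  Wendy -> Legal
  Xander -> Finance
  Carol -> HR
  Tina -> Research
  Eve -> Research
  Grace -> Design
  Hank -> Sales


8 groups:
Design, 1
Engineering, 1
Finance, 1
HR, 1
Legal, 1
Marketing, 1
Research, 2
Sales, 1


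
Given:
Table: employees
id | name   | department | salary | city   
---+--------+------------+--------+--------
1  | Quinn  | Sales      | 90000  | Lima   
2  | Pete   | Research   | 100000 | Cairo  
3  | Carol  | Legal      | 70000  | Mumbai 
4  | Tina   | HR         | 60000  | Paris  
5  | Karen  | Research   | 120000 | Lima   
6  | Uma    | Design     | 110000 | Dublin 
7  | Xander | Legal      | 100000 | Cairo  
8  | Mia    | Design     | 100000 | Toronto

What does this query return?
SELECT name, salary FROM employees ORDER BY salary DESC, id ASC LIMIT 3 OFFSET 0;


Sort by salary DESC (id ASC tiebreak), then skip 0 and take 3
Rows 1 through 3

3 rows:
Karen, 120000
Uma, 110000
Pete, 100000


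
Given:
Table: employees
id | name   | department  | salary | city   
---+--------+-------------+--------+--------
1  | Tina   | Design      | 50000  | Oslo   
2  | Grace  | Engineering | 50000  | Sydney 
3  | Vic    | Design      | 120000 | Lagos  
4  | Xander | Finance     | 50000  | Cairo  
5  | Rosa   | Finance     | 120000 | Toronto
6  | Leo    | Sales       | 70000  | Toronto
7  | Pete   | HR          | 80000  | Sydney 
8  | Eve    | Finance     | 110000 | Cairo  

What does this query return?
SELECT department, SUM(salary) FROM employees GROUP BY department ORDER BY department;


Summing salary within each department:
  Design: 50000 + 120000 = 170000
  Engineering: 50000 = 50000
  Finance: 50000 + 120000 + 110000 = 280000
  HR: 80000 = 80000
  Sales: 70000 = 70000


5 groups:
Design, 170000
Engineering, 50000
Finance, 280000
HR, 80000
Sales, 70000


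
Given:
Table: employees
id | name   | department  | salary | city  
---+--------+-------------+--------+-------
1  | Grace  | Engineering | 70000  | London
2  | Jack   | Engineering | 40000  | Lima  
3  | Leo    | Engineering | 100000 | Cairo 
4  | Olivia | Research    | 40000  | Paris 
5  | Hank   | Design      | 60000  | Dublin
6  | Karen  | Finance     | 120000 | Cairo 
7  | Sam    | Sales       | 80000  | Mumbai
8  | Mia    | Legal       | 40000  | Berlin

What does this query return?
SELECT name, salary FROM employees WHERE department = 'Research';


Filtering: department = 'Research'
Matching rows: 1

1 rows:
Olivia, 40000


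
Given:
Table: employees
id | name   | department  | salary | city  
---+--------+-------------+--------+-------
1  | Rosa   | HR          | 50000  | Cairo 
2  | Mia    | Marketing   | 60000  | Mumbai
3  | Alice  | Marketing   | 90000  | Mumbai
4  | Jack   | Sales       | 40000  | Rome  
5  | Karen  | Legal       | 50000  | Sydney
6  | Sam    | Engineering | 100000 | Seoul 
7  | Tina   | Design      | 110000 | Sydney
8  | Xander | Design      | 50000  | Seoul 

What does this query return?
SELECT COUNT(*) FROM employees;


COUNT(*) counts all rows

8


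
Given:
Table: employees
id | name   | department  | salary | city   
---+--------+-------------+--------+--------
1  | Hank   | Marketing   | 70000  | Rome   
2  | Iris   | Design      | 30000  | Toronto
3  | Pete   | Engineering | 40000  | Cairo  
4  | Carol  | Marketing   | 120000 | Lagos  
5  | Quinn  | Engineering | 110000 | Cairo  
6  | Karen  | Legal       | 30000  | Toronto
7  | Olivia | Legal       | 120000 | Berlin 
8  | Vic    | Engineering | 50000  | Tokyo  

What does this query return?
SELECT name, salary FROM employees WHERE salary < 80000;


Filtering: salary < 80000
Matching: 5 rows

5 rows:
Hank, 70000
Iris, 30000
Pete, 40000
Karen, 30000
Vic, 50000


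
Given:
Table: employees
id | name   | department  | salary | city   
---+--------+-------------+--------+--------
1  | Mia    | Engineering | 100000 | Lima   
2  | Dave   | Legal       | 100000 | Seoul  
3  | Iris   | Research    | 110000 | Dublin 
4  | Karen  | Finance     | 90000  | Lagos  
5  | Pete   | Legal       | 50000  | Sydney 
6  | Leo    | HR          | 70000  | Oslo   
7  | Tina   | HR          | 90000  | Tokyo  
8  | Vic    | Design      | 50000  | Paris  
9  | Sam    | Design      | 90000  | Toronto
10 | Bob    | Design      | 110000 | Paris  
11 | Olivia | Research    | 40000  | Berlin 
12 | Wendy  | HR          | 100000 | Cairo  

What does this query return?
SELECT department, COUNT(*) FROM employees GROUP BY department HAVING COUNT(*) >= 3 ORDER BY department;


Groups with count >= 3:
  Design: 3 -> PASS
  HR: 3 -> PASS
  Engineering: 1 -> filtered out
  Finance: 1 -> filtered out
  Legal: 2 -> filtered out
  Research: 2 -> filtered out


2 groups:
Design, 3
HR, 3


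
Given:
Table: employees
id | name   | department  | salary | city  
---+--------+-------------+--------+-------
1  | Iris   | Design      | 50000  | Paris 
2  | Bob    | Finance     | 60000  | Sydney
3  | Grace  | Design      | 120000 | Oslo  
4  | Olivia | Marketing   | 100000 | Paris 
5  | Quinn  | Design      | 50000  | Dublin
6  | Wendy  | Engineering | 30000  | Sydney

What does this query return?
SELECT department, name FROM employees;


Projecting columns: department, name

6 rows:
Design, Iris
Finance, Bob
Design, Grace
Marketing, Olivia
Design, Quinn
Engineering, Wendy


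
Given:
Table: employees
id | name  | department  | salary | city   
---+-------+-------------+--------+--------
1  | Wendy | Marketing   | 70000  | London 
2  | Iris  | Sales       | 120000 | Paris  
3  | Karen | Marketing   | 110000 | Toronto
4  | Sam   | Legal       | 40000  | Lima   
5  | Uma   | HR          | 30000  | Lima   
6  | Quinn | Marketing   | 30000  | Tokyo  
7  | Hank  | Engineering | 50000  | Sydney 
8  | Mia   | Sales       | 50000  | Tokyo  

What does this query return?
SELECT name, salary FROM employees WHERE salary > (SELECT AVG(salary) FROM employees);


Subquery: AVG(salary) = 62500.0
Filtering: salary > 62500.0
  Wendy (70000) -> MATCH
  Iris (120000) -> MATCH
  Karen (110000) -> MATCH


3 rows:
Wendy, 70000
Iris, 120000
Karen, 110000


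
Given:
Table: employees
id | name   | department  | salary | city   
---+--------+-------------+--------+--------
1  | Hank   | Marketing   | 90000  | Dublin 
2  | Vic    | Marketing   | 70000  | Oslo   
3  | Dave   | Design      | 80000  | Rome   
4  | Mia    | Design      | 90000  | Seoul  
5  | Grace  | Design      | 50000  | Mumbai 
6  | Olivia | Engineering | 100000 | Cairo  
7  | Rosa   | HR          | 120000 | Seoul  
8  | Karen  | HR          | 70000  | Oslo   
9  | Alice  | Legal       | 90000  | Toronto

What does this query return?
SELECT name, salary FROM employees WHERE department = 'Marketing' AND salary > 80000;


Filtering: department = 'Marketing' AND salary > 80000
Matching: 1 rows

1 rows:
Hank, 90000


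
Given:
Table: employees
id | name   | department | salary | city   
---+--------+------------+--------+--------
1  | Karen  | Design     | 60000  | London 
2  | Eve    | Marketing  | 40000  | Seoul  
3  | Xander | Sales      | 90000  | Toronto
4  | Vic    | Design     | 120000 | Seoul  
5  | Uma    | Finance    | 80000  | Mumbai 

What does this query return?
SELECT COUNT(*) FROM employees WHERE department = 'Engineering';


Counting rows where department = 'Engineering'


0


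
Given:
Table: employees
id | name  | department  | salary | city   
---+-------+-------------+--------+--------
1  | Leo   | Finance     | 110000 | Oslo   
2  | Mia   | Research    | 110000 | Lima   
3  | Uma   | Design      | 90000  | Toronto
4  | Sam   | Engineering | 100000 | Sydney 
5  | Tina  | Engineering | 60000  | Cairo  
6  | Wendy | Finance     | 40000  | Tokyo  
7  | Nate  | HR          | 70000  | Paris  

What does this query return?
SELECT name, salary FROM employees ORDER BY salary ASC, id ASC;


Sorting by salary ASC, then id ASC for ties

7 rows:
Wendy, 40000
Tina, 60000
Nate, 70000
Uma, 90000
Sam, 100000
Leo, 110000
Mia, 110000


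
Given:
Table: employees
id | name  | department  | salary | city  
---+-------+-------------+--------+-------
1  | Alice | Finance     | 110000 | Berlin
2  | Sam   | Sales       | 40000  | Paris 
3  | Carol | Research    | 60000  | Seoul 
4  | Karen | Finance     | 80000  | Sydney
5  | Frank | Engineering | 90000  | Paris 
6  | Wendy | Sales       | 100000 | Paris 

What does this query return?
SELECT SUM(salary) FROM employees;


SUM(salary) = 110000 + 40000 + 60000 + 80000 + 90000 + 100000 = 480000

480000


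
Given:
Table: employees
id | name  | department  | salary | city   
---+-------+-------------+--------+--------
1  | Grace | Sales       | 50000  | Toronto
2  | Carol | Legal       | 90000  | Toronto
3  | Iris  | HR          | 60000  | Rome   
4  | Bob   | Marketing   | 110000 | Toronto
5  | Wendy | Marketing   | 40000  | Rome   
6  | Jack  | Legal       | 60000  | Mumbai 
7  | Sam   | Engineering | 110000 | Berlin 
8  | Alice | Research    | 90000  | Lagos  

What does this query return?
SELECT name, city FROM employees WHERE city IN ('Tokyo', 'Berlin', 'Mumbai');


Filtering: city IN ('Tokyo', 'Berlin', 'Mumbai')
Matching: 2 rows

2 rows:
Jack, Mumbai
Sam, Berlin
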